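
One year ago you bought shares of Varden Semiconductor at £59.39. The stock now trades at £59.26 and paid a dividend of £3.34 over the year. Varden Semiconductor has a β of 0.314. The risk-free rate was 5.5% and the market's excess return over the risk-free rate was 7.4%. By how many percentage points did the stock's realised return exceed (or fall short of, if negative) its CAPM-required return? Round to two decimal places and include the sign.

Realised HPR = (P1 + D1 − P0) / P0 = (59.26 + 3.34 − 59.39) / 59.39 = 3.21 / 59.39 = 5.4050%
CAPM required = R_f + β·MRP = 5.5% + 0.314 × 7.4% = 7.8236%
α = realised − required = 5.4050% − 7.8236% = -2.42%

-2.42%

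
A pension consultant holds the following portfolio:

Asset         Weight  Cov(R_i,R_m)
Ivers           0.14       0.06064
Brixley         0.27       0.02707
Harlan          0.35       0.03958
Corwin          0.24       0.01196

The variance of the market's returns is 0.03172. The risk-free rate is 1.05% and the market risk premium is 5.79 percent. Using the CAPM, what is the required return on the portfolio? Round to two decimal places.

6.99%

β_Ivers = 0.06064 / 0.03172 = 1.9117
β_Brixley = 0.02707 / 0.03172 = 0.8534
β_Harlan = 0.03958 / 0.03172 = 1.2478
β_Corwin = 0.01196 / 0.03172 = 0.3770
β_P = Σ w_i β_i = 0.14×1.9117 + 0.27×0.8534 + 0.35×1.2478 + 0.24×0.3770 = 1.0253
E(R_P) = R_f + β_P × MRP = 1.05% + 1.0253 × 5.79% = 6.99%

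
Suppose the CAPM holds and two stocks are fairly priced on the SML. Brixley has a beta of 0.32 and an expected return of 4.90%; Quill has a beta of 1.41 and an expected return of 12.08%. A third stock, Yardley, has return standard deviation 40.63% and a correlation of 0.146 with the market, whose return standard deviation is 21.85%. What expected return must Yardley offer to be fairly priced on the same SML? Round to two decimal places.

MRP = (12.08% − 4.90%) / (1.41 − 0.32) = 6.5872%
R_f = 4.90% − 0.32 × 6.5872% = 2.7921%
β_Yardley = ρ·σ_i/σ_m = 0.146 × 40.63 / 21.85 = 0.2715
E(R_Yardley) = R_f + β × MRP = 2.7921% + 0.2715 × 6.5872% = 4.58%

4.58%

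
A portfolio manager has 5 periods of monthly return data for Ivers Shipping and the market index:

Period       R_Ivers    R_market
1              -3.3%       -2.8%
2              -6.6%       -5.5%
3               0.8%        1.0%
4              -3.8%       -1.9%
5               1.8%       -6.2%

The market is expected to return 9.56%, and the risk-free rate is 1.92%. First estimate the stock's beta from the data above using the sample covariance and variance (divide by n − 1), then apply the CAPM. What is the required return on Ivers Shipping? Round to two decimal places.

3.78%

Mean R_i = (-3.3 − 6.6 + 0.8 − 3.8 + 1.8) / 5 = -2.2200%
Mean R_m = (-2.8 − 5.5 + 1.0 − 1.9 − 6.2) / 5 = -3.0800%
Σ(R_i − R̄_i)(R_m − R̄_m) = 8.2120  ⇒  Cov = 8.2120 / 4 = 2.0530
Σ(R_m − R̄_m)² = 33.7080  ⇒  Var(R_m) = 33.7080 / 4 = 8.4270
β = Cov / Var(R_m) = 2.0530 / 8.4270 = 0.2436
MRP = 9.56% − 1.92% = 7.64%
E(R) = R_f + β × MRP = 1.92% + 0.2436 × 7.64% = 3.78%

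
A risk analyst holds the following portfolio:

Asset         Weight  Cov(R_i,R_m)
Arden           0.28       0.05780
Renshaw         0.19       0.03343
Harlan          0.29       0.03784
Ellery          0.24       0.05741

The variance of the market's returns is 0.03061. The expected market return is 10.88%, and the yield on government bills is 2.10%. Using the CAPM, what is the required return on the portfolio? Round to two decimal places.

β_Arden = 0.05780 / 0.03061 = 1.8883
β_Renshaw = 0.03343 / 0.03061 = 1.0921
β_Harlan = 0.03784 / 0.03061 = 1.2362
β_Ellery = 0.05741 / 0.03061 = 1.8755
β_P = Σ w_i β_i = 0.28×1.8883 + 0.19×1.0921 + 0.29×1.2362 + 0.24×1.8755 = 1.5448
MRP = 10.88% − 2.10% = 8.78%
E(R_P) = R_f + β_P × MRP = 2.10% + 1.5448 × 8.78% = 15.66%

15.66%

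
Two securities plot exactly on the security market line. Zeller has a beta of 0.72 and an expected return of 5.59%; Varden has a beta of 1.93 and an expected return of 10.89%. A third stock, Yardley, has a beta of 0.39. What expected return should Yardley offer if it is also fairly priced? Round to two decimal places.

MRP (SML slope) = (10.89% − 5.59%) / (1.93 − 0.72) = 5.30% / 1.21 = 4.3802%
R_f (intercept) = 5.59% − 0.72 × 4.3802% = 2.4363%
E(R_Yardley) = R_f + β × MRP = 2.4363% + 0.39 × 4.3802% = 4.14%

4.14%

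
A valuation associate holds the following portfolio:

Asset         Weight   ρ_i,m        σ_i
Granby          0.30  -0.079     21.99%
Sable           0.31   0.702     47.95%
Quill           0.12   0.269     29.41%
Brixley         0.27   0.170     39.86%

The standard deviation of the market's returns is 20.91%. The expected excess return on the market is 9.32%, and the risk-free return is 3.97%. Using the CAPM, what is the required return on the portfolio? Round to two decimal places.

9.63%

β_Granby = -0.079 × 21.99% / 20.91% = -0.0831
β_Sable = 0.702 × 47.95% / 20.91% = 1.6098
β_Quill = 0.269 × 29.41% / 20.91% = 0.3783
β_Brixley = 0.170 × 39.86% / 20.91% = 0.3241
β_P = Σ w_i β_i = 0.30×-0.0831 + 0.31×1.6098 + 0.12×0.3783 + 0.27×0.3241 = 0.6070
E(R_P) = R_f + β_P × MRP = 3.97% + 0.6070 × 9.32% = 9.63%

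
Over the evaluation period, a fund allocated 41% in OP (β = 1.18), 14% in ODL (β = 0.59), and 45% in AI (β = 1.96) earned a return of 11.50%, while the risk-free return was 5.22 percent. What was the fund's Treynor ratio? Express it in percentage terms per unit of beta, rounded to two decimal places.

4.34%

β_P = 0.41×1.18 + 0.14×0.59 + 0.45×1.96 = 1.4484
Treynor = (R_P − R_f) / β_P = (11.50% − 5.22%) / 1.4484 = 6.28% / 1.4484 = 4.34%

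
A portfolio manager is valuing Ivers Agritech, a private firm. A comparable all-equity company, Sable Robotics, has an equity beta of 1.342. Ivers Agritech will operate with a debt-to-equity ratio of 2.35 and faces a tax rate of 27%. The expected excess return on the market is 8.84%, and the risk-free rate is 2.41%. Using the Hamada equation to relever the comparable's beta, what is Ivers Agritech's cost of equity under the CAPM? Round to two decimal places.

34.62%

β_L = β_U × [1 + (1 − t)(D/E)] = 1.342 × [1 + (1 − 0.27) × 2.35]
    = 1.342 × [1 + 0.73 × 2.35] = 1.342 × 2.7155 = 3.6442
E(R) = R_f + β_L × MRP = 2.41% + 3.6442 × 8.84% = 34.62%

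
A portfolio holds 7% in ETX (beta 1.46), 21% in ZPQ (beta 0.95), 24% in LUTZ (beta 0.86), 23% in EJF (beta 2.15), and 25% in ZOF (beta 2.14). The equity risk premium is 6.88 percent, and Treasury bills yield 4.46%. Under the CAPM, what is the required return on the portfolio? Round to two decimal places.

β_P = Σ w_i β_i = 0.07×1.46 + 0.21×0.95 + 0.24×0.86 + 0.23×2.15 + 0.25×2.14 = 1.5376
E(R_P) = R_f + β_P × MRP = 4.46% + 1.5376 × 6.88% = 15.04%

15.04%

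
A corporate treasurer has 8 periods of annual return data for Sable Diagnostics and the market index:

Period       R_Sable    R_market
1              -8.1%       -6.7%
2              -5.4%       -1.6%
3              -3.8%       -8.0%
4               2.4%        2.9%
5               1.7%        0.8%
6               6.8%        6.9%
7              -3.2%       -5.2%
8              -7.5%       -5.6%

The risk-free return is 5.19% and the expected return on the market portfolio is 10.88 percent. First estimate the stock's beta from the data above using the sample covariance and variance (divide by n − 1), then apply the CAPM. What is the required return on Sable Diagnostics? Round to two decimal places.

Mean R_i = (-8.1 − 5.4 − 3.8 + 2.4 + 1.7 + 6.8 − 3.2 − 7.5) / 8 = -2.1375%
Mean R_m = (-6.7 − 1.6 − 8.0 + 2.9 + 0.8 + 6.9 − 5.2 − 5.6) / 8 = -2.0625%
Σ(R_i − R̄_i)(R_m − R̄_m) = 171.9213  ⇒  Cov = 171.9213 / 7 = 24.5602
Σ(R_m − R̄_m)² = 192.4788  ⇒  Var(R_m) = 192.4788 / 7 = 27.4970
β = Cov / Var(R_m) = 24.5602 / 27.4970 = 0.8932
MRP = 10.88% − 5.19% = 5.69%
E(R) = R_f + β × MRP = 5.19% + 0.8932 × 5.69% = 10.27%

10.27%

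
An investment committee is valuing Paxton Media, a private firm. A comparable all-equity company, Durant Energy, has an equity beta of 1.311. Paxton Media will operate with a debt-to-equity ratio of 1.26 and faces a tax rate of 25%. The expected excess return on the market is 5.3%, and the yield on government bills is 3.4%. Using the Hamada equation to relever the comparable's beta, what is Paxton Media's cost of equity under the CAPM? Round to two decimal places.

β_L = β_U × [1 + (1 − t)(D/E)] = 1.311 × [1 + (1 − 0.25) × 1.26]
    = 1.311 × [1 + 0.75 × 1.26] = 1.311 × 1.9450 = 2.5499
E(R) = R_f + β_L × MRP = 3.4% + 2.5499 × 5.3% = 16.91%

16.91%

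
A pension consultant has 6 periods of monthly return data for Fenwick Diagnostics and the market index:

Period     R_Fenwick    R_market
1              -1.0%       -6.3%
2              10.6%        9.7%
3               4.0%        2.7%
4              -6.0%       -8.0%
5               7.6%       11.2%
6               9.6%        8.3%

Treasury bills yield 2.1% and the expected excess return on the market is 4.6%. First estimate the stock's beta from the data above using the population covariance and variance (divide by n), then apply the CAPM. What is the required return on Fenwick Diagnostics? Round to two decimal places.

5.54%

Mean R_i = (-1.0 + 10.6 + 4.0 − 6.0 + 7.6 + 9.6) / 6 = 4.1333%
Mean R_m = (-6.3 + 9.7 + 2.7 − 8.0 + 11.2 + 8.3) / 6 = 2.9333%
Σ(R_i − R̄_i)(R_m − R̄_m) = 259.9733  ⇒  Cov = 259.9733 / 6 = 43.3289
Σ(R_m − R̄_m)² = 347.7733  ⇒  Var(R_m) = 347.7733 / 6 = 57.9622
β = Cov / Var(R_m) = 43.3289 / 57.9622 = 0.7475
E(R) = R_f + β × MRP = 2.1% + 0.7475 × 4.6% = 5.54%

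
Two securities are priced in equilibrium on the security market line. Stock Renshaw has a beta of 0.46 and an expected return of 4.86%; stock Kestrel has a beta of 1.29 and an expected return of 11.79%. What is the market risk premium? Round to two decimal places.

Both satisfy E(R) = R_f + β·MRP, so the slope of the SML is
MRP = (11.79% − 4.86%) / (1.29 − 0.46) = 6.93% / 0.83 = 8.3494%

8.35%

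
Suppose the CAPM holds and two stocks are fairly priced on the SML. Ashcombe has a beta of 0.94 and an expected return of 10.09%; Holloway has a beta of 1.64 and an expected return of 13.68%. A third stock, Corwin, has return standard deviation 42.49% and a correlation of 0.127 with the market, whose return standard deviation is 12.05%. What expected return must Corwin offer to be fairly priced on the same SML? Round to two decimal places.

7.57%

MRP = (13.68% − 10.09%) / (1.64 − 0.94) = 5.1286%
R_f = 10.09% − 0.94 × 5.1286% = 5.2691%
β_Corwin = ρ·σ_i/σ_m = 0.127 × 42.49 / 12.05 = 0.4478
E(R_Corwin) = R_f + β × MRP = 5.2691% + 0.4478 × 5.1286% = 7.57%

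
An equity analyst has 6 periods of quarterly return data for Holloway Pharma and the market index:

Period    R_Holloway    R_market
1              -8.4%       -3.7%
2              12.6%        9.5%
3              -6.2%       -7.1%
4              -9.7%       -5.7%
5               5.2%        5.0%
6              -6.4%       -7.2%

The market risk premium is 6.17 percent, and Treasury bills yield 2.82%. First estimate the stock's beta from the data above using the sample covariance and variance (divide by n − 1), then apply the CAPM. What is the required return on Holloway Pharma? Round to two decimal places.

Mean R_i = (-8.4 + 12.6 − 6.2 − 9.7 + 5.2 − 6.4) / 6 = -2.1500%
Mean R_m = (-3.7 + 9.5 − 7.1 − 5.7 + 5.0 − 7.2) / 6 = -1.5333%
Σ(R_i − R̄_i)(R_m − R̄_m) = 302.3900  ⇒  Cov = 302.3900 / 5 = 60.4780
Σ(R_m − R̄_m)² = 249.5733  ⇒  Var(R_m) = 249.5733 / 5 = 49.9147
β = Cov / Var(R_m) = 60.4780 / 49.9147 = 1.2116
E(R) = R_f + β × MRP = 2.82% + 1.2116 × 6.17% = 10.30%

10.30%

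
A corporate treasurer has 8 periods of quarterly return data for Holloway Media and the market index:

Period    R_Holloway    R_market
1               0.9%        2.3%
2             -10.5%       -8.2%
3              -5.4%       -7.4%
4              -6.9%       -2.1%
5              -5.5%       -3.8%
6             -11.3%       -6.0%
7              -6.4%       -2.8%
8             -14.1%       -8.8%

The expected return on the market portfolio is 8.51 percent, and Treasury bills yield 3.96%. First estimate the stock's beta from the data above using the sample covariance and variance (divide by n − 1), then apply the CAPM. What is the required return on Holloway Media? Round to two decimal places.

8.64%

Mean R_i = (0.9 − 10.5 − 5.4 − 6.9 − 5.5 − 11.3 − 6.4 − 14.1) / 8 = -7.4000%
Mean R_m = (2.3 − 8.2 − 7.4 − 2.1 − 3.8 − 6.0 − 2.8 − 8.8) / 8 = -4.6000%
Σ(R_i − R̄_i)(R_m − R̄_m) = 101.0000  ⇒  Cov = 101.0000 / 7 = 14.4286
Σ(R_m − R̄_m)² = 98.1400  ⇒  Var(R_m) = 98.1400 / 7 = 14.0200
β = Cov / Var(R_m) = 14.4286 / 14.0200 = 1.0291
MRP = 8.51% − 3.96% = 4.55%
E(R) = R_f + β × MRP = 3.96% + 1.0291 × 4.55% = 8.64%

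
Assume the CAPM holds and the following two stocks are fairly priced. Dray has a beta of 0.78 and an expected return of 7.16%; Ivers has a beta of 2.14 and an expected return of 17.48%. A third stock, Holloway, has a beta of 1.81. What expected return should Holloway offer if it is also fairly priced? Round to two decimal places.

14.98%

MRP (SML slope) = (17.48% − 7.16%) / (2.14 − 0.78) = 10.32% / 1.36 = 7.5882%
R_f (intercept) = 7.16% − 0.78 × 7.5882% = 1.2412%
E(R_Holloway) = R_f + β × MRP = 1.2412% + 1.81 × 7.5882% = 14.98%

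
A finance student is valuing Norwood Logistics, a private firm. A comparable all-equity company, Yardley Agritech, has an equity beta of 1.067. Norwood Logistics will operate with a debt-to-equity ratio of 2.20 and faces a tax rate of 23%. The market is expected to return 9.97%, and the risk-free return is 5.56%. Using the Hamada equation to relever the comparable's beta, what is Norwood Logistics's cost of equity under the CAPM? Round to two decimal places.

18.24%

β_L = β_U × [1 + (1 − t)(D/E)] = 1.067 × [1 + (1 − 0.23) × 2.20]
    = 1.067 × [1 + 0.77 × 2.20] = 1.067 × 2.6940 = 2.8745
MRP = 9.97% − 5.56% = 4.41%
E(R) = R_f + β_L × MRP = 5.56% + 2.8745 × 4.41% = 18.24%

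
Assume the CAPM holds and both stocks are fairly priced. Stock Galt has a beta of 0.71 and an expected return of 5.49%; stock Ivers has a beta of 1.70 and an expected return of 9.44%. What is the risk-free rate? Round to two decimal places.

2.66%

Both satisfy E(R) = R_f + β·MRP, so the slope of the SML is
MRP = (9.44% − 5.49%) / (1.70 − 0.71) = 3.95% / 0.99 = 3.9899%
R_f = E(R_Galt) − β_Galt·MRP = 5.49% − 0.71 × 3.9899% = 2.6572%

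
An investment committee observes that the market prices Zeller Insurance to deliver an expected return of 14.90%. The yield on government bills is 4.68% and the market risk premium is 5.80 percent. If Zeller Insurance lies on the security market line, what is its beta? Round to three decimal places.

1.762

β = (E(R) − R_f) / MRP = (14.90% − 4.68%) / 5.80% = 10.22% / 5.80% = 1.762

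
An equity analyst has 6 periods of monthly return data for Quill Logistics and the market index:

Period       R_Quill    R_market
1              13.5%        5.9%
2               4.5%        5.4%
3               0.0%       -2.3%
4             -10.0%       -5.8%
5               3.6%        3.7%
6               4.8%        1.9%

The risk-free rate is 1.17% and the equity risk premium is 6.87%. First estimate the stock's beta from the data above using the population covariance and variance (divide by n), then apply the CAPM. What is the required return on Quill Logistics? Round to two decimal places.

Mean R_i = (13.5 + 4.5 + 0.0 − 10.0 + 3.6 + 4.8) / 6 = 2.7333%
Mean R_m = (5.9 + 5.4 − 2.3 − 5.8 + 3.7 + 1.9) / 6 = 1.4667%
Σ(R_i − R̄_i)(R_m − R̄_m) = 160.3367  ⇒  Cov = 160.3367 / 6 = 26.7228
Σ(R_m − R̄_m)² = 107.2933  ⇒  Var(R_m) = 107.2933 / 6 = 17.8822
β = Cov / Var(R_m) = 26.7228 / 17.8822 = 1.4944
E(R) = R_f + β × MRP = 1.17% + 1.4944 × 6.87% = 11.44%

11.44%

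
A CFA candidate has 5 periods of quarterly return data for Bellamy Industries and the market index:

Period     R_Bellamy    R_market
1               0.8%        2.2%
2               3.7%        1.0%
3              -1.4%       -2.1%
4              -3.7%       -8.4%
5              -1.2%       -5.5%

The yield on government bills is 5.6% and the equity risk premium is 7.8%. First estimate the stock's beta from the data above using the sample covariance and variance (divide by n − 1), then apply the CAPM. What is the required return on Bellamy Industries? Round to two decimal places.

9.73%

Mean R_i = (0.8 + 3.7 − 1.4 − 3.7 − 1.2) / 5 = -0.3600%
Mean R_m = (2.2 + 1.0 − 2.1 − 8.4 − 5.5) / 5 = -2.5600%
Σ(R_i − R̄_i)(R_m − R̄_m) = 41.4720  ⇒  Cov = 41.4720 / 4 = 10.3680
Σ(R_m − R̄_m)² = 78.2920  ⇒  Var(R_m) = 78.2920 / 4 = 19.5730
β = Cov / Var(R_m) = 10.3680 / 19.5730 = 0.5297
E(R) = R_f + β × MRP = 5.6% + 0.5297 × 7.8% = 9.73%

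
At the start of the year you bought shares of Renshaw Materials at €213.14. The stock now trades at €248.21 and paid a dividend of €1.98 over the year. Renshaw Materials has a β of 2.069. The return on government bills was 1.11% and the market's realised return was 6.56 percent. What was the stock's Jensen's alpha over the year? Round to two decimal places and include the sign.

Realised HPR = (P1 + D1 − P0) / P0 = (248.21 + 1.98 − 213.14) / 213.14 = 37.05 / 213.14 = 17.3829%
MRP = 6.56% − 1.11% = 5.45%
CAPM required = R_f + β·MRP = 1.11% + 2.069 × 5.45% = 12.38605%
α = realised − required = 17.3829% − 12.38605% = +5.00%

+5.00%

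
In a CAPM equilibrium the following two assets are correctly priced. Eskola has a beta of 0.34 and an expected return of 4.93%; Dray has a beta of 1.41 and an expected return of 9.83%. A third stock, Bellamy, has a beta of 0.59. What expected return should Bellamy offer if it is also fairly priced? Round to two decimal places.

6.07%

MRP (SML slope) = (9.83% − 4.93%) / (1.41 − 0.34) = 4.90% / 1.07 = 4.5794%
R_f (intercept) = 4.93% − 0.34 × 4.5794% = 3.3730%
E(R_Bellamy) = R_f + β × MRP = 3.3730% + 0.59 × 4.5794% = 6.07%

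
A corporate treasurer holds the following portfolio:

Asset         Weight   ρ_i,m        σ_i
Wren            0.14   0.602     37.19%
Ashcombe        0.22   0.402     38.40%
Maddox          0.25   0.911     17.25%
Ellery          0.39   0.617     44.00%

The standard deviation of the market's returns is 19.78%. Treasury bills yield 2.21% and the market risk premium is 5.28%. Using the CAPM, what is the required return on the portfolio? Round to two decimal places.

β_Wren = 0.602 × 37.19% / 19.78% = 1.1319
β_Ashcombe = 0.402 × 38.40% / 19.78% = 0.7804
β_Maddox = 0.911 × 17.25% / 19.78% = 0.7945
β_Ellery = 0.617 × 44.00% / 19.78% = 1.3725
β_P = Σ w_i β_i = 0.14×1.1319 + 0.22×0.7804 + 0.25×0.7945 + 0.39×1.3725 = 1.0641
E(R_P) = R_f + β_P × MRP = 2.21% + 1.0641 × 5.28% = 7.83%

7.83%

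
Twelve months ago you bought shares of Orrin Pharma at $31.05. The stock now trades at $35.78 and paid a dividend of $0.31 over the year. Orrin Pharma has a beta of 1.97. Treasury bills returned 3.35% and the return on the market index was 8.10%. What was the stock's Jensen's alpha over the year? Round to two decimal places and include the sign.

+3.52%

Realised HPR = (P1 + D1 − P0) / P0 = (35.78 + 0.31 − 31.05) / 31.05 = 5.04 / 31.05 = 16.2319%
MRP = 8.10% − 3.35% = 4.75%
CAPM required = R_f + β·MRP = 3.35% + 1.97 × 4.75% = 12.7075%
α = realised − required = 16.2319% − 12.7075% = +3.52%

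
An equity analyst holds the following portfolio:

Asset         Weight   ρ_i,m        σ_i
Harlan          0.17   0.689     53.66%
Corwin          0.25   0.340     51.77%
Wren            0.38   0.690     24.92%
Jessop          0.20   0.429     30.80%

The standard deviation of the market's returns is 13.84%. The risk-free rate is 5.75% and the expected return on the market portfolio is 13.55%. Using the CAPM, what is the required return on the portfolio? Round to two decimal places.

16.94%

β_Harlan = 0.689 × 53.66% / 13.84% = 2.6714
β_Corwin = 0.340 × 51.77% / 13.84% = 1.2718
β_Wren = 0.690 × 24.92% / 13.84% = 1.2424
β_Jessop = 0.429 × 30.80% / 13.84% = 0.9547
β_P = Σ w_i β_i = 0.17×2.6714 + 0.25×1.2718 + 0.38×1.2424 + 0.20×0.9547 = 1.4351
MRP = 13.55% − 5.75% = 7.80%
E(R_P) = R_f + β_P × MRP = 5.75% + 1.4351 × 7.80% = 16.94%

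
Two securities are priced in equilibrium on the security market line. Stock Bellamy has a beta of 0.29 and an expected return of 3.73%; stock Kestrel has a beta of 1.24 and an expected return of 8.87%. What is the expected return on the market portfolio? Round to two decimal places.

7.57%

Both satisfy E(R) = R_f + β·MRP, so the slope of the SML is
MRP = (8.87% − 3.73%) / (1.24 − 0.29) = 5.14% / 0.95 = 5.4105%
R_f = E(R_Bellamy) − β_Bellamy·MRP = 3.73% − 0.29 × 5.4105% = 2.1610%
E(R_m) = R_f + MRP = 2.1610% + 5.4105% = 7.57%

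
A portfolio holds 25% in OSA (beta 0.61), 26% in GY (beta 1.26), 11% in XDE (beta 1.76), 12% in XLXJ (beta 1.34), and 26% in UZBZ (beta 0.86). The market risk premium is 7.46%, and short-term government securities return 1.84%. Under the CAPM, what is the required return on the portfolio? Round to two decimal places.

9.73%

β_P = Σ w_i β_i = 0.25×0.61 + 0.26×1.26 + 0.11×1.76 + 0.12×1.34 + 0.26×0.86 = 1.0581
E(R_P) = R_f + β_P × MRP = 1.84% + 1.0581 × 7.46% = 9.73%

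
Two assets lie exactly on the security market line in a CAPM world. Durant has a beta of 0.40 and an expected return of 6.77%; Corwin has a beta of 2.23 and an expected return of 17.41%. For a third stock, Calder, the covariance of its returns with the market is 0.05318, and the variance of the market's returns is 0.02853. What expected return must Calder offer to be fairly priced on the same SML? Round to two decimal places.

15.28%

MRP = (17.41% − 6.77%) / (2.23 − 0.40) = 5.8142%
R_f = 6.77% − 0.40 × 5.8142% = 4.4443%
β_Calder = Cov / Var(R_m) = 0.05318 / 0.02853 = 1.8640
E(R_Calder) = R_f + β × MRP = 4.4443% + 1.8640 × 5.8142% = 15.28%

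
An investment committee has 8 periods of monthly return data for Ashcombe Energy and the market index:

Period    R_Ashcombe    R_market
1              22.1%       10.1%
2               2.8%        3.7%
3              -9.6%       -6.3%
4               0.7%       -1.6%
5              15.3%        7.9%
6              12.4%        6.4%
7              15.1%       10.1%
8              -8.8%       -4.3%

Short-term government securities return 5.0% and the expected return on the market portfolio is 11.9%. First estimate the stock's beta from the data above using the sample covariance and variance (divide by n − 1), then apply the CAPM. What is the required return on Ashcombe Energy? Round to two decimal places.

Mean R_i = (22.1 + 2.8 − 9.6 + 0.7 + 15.3 + 12.4 + 15.1 − 8.8) / 8 = 6.2500%
Mean R_m = (10.1 + 3.7 − 6.3 − 1.6 + 7.9 + 6.4 + 10.1 − 4.3) / 8 = 3.2500%
Σ(R_i − R̄_i)(R_m − R̄_m) = 521.0100  ⇒  Cov = 521.0100 / 7 = 74.4300
Σ(R_m − R̄_m)² = 297.3200  ⇒  Var(R_m) = 297.3200 / 7 = 42.4743
β = Cov / Var(R_m) = 74.4300 / 42.4743 = 1.7524
MRP = 11.9% − 5.0% = 6.90%
E(R) = R_f + β × MRP = 5.0% + 1.7524 × 6.9% = 17.09%

17.09%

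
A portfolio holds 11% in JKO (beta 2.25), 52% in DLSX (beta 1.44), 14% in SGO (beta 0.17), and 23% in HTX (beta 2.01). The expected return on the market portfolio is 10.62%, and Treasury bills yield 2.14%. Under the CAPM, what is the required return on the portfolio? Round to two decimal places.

14.71%

β_P = Σ w_i β_i = 0.11×2.25 + 0.52×1.44 + 0.14×0.17 + 0.23×2.01 = 1.4824
MRP = 10.62% − 2.14% = 8.48%
E(R_P) = R_f + β_P × MRP = 2.14% + 1.4824 × 8.48% = 14.71%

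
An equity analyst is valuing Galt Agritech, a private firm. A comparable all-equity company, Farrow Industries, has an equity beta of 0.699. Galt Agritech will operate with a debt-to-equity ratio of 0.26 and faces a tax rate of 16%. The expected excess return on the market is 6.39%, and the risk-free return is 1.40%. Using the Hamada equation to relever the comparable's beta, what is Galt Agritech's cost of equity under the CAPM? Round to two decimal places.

β_L = β_U × [1 + (1 − t)(D/E)] = 0.699 × [1 + (1 − 0.16) × 0.26]
    = 0.699 × [1 + 0.84 × 0.26] = 0.699 × 1.2184 = 0.8517
E(R) = R_f + β_L × MRP = 1.40% + 0.8517 × 6.39% = 6.84%

6.84%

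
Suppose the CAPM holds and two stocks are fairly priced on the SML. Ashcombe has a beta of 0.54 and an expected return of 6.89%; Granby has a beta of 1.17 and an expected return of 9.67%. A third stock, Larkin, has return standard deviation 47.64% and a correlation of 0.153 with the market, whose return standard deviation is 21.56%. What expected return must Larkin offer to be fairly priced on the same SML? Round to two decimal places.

MRP = (9.67% − 6.89%) / (1.17 − 0.54) = 4.4127%
R_f = 6.89% − 0.54 × 4.4127% = 4.5071%
β_Larkin = ρ·σ_i/σ_m = 0.153 × 47.64 / 21.56 = 0.3381
E(R_Larkin) = R_f + β × MRP = 4.5071% + 0.3381 × 4.4127% = 6.00%

6.00%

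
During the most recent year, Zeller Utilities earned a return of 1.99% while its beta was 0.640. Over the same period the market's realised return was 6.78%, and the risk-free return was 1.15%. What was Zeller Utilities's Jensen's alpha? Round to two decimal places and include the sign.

Market excess return = 6.78% − 1.15% = 5.63%
CAPM benchmark = R_f + β(R_m − R_f) = 1.15% + 0.640 × 5.63% = 4.75320%
α = actual − benchmark = 1.99% − 4.75320% = -2.76%

-2.76%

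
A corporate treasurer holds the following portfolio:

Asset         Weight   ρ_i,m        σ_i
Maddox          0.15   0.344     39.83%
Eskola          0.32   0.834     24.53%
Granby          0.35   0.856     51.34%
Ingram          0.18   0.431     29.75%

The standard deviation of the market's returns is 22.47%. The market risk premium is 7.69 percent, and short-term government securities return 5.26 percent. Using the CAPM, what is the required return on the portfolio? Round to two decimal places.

14.26%

β_Maddox = 0.344 × 39.83% / 22.47% = 0.6098
β_Eskola = 0.834 × 24.53% / 22.47% = 0.9105
β_Granby = 0.856 × 51.34% / 22.47% = 1.9558
β_Ingram = 0.431 × 29.75% / 22.47% = 0.5706
β_P = Σ w_i β_i = 0.15×0.6098 + 0.32×0.9105 + 0.35×1.9558 + 0.18×0.5706 = 1.1701
E(R_P) = R_f + β_P × MRP = 5.26% + 1.1701 × 7.69% = 14.26%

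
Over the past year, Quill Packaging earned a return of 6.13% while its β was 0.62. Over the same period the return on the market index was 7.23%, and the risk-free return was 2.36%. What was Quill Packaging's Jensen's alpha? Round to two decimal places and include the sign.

Market excess return = 7.23% − 2.36% = 4.87%
CAPM benchmark = R_f + β(R_m − R_f) = 2.36% + 0.62 × 4.87% = 5.3794%
α = actual − benchmark = 6.13% − 5.3794% = +0.75%

+0.75%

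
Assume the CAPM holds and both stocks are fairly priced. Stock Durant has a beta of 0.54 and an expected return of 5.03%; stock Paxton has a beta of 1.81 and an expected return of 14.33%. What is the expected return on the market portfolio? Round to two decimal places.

8.40%

Both satisfy E(R) = R_f + β·MRP, so the slope of the SML is
MRP = (14.33% − 5.03%) / (1.81 − 0.54) = 9.30% / 1.27 = 7.3228%
R_f = E(R_Durant) − β_Durant·MRP = 5.03% − 0.54 × 7.3228% = 1.0757%
E(R_m) = R_f + MRP = 1.0757% + 7.3228% = 8.40%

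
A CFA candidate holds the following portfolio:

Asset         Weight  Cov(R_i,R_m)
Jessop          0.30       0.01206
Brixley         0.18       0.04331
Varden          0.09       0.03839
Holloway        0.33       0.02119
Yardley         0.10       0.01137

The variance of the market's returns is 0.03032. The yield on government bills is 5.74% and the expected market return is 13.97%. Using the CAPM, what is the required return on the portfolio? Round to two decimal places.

11.98%

β_Jessop = 0.01206 / 0.03032 = 0.3978
β_Brixley = 0.04331 / 0.03032 = 1.4284
β_Varden = 0.03839 / 0.03032 = 1.2662
β_Holloway = 0.02119 / 0.03032 = 0.6989
β_Yardley = 0.01137 / 0.03032 = 0.3750
β_P = Σ w_i β_i = 0.30×0.3978 + 0.18×1.4284 + 0.09×1.2662 + 0.33×0.6989 + 0.10×0.3750 = 0.7585
MRP = 13.97% − 5.74% = 8.23%
E(R_P) = R_f + β_P × MRP = 5.74% + 0.7585 × 8.23% = 11.98%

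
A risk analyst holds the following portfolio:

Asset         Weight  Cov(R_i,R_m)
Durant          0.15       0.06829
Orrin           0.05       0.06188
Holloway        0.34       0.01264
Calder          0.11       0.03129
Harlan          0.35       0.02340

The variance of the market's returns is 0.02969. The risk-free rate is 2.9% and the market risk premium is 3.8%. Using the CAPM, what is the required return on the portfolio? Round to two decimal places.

6.65%

β_Durant = 0.06829 / 0.02969 = 2.3001
β_Orrin = 0.06188 / 0.02969 = 2.0842
β_Holloway = 0.01264 / 0.02969 = 0.4257
β_Calder = 0.03129 / 0.02969 = 1.0539
β_Harlan = 0.02340 / 0.02969 = 0.7881
β_P = Σ w_i β_i = 0.15×2.3001 + 0.05×2.0842 + 0.34×0.4257 + 0.11×1.0539 + 0.35×0.7881 = 0.9857
E(R_P) = R_f + β_P × MRP = 2.9% + 0.9857 × 3.8% = 6.65%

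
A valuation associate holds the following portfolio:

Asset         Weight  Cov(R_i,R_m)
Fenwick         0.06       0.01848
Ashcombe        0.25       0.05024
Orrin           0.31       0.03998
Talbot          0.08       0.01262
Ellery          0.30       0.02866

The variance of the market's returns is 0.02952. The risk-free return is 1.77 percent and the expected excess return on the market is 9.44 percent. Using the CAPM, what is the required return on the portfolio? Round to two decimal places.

β_Fenwick = 0.01848 / 0.02952 = 0.6260
β_Ashcombe = 0.05024 / 0.02952 = 1.7019
β_Orrin = 0.03998 / 0.02952 = 1.3543
β_Talbot = 0.01262 / 0.02952 = 0.4275
β_Ellery = 0.02866 / 0.02952 = 0.9709
β_P = Σ w_i β_i = 0.06×0.6260 + 0.25×1.7019 + 0.31×1.3543 + 0.08×0.4275 + 0.30×0.9709 = 1.2083
E(R_P) = R_f + β_P × MRP = 1.77% + 1.2083 × 9.44% = 13.18%

13.18%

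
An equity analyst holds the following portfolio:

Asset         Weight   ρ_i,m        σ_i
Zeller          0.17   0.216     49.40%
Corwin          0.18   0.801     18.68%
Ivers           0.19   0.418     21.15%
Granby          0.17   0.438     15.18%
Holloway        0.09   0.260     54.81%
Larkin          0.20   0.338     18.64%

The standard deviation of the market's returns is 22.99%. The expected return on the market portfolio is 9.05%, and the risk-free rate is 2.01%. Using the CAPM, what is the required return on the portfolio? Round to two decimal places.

5.03%

β_Zeller = 0.216 × 49.40% / 22.99% = 0.4641
β_Corwin = 0.801 × 18.68% / 22.99% = 0.6508
β_Ivers = 0.418 × 21.15% / 22.99% = 0.3845
β_Granby = 0.438 × 15.18% / 22.99% = 0.2892
β_Holloway = 0.260 × 54.81% / 22.99% = 0.6199
β_Larkin = 0.338 × 18.64% / 22.99% = 0.2740
β_P = Σ w_i β_i = 0.17×0.4641 + 0.18×0.6508 + 0.19×0.3845 + 0.17×0.2892 + 0.09×0.6199 + 0.20×0.2740 = 0.4289
MRP = 9.05% − 2.01% = 7.04%
E(R_P) = R_f + β_P × MRP = 2.01% + 0.4289 × 7.04% = 5.03%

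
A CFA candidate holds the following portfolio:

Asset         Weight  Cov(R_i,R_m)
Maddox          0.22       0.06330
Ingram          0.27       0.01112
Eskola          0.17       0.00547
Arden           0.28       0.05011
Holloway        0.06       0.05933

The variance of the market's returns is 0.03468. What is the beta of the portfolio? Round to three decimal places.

β_Maddox = 0.06330 / 0.03468 = 1.8253
β_Ingram = 0.01112 / 0.03468 = 0.3206
β_Eskola = 0.00547 / 0.03468 = 0.1577
β_Arden = 0.05011 / 0.03468 = 1.4449
β_Holloway = 0.05933 / 0.03468 = 1.7108
β_P = Σ w_i β_i = 0.22×1.8253 + 0.27×0.3206 + 0.17×0.1577 + 0.28×1.4449 + 0.06×1.7108 = 1.0222

1.022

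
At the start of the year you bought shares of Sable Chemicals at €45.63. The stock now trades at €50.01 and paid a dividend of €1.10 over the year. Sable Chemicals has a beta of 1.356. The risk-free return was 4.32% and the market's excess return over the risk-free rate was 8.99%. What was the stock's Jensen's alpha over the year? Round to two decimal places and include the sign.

-4.50%

Realised HPR = (P1 + D1 − P0) / P0 = (50.01 + 1.10 − 45.63) / 45.63 = 5.48 / 45.63 = 12.0096%
CAPM required = R_f + β·MRP = 4.32% + 1.356 × 8.99% = 16.51044%
α = realised − required = 12.0096% − 16.51044% = -4.50%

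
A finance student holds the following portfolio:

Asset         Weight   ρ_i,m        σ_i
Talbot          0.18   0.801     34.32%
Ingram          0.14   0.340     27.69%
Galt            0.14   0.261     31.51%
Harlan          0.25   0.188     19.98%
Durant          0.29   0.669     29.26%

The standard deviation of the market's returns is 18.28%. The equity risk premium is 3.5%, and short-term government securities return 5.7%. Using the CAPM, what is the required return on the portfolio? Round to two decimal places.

β_Talbot = 0.801 × 34.32% / 18.28% = 1.5038
β_Ingram = 0.340 × 27.69% / 18.28% = 0.5150
β_Galt = 0.261 × 31.51% / 18.28% = 0.4499
β_Harlan = 0.188 × 19.98% / 18.28% = 0.2055
β_Durant = 0.669 × 29.26% / 18.28% = 1.0708
β_P = Σ w_i β_i = 0.18×1.5038 + 0.14×0.5150 + 0.14×0.4499 + 0.25×0.2055 + 0.29×1.0708 = 0.7677
E(R_P) = R_f + β_P × MRP = 5.7% + 0.7677 × 3.5% = 8.39%

8.39%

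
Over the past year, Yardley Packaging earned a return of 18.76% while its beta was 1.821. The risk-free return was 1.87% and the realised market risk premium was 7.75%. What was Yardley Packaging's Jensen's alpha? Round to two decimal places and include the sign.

CAPM benchmark = R_f + β(R_m − R_f) = 1.87% + 1.821 × 7.75% = 15.98275%
α = actual − benchmark = 18.76% − 15.98275% = +2.78%

+2.78%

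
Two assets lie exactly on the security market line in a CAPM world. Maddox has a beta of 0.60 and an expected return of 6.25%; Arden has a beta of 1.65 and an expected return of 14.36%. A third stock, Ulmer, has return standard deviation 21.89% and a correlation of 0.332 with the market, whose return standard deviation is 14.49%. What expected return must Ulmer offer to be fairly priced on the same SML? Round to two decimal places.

5.49%

MRP = (14.36% − 6.25%) / (1.65 − 0.60) = 7.7238%
R_f = 6.25% − 0.60 × 7.7238% = 1.6157%
β_Ulmer = ρ·σ_i/σ_m = 0.332 × 21.89 / 14.49 = 0.5016
E(R_Ulmer) = R_f + β × MRP = 1.6157% + 0.5016 × 7.7238% = 5.49%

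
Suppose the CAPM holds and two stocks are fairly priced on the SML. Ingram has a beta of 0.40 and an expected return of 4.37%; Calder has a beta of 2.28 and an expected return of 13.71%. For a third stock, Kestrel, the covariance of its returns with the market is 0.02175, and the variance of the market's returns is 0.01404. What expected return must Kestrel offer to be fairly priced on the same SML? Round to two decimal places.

10.08%

MRP = (13.71% − 4.37%) / (2.28 − 0.40) = 4.9681%
R_f = 4.37% − 0.40 × 4.9681% = 2.3828%
β_Kestrel = Cov / Var(R_m) = 0.02175 / 0.01404 = 1.5491
E(R_Kestrel) = R_f + β × MRP = 2.3828% + 1.5491 × 4.9681% = 10.08%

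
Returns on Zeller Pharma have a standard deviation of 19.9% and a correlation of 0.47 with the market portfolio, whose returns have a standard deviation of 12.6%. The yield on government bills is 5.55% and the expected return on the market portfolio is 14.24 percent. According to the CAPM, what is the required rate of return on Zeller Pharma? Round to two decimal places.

12.00%

β = ρ × σ_i / σ_m = 0.47 × 19.9% / 12.6% = 0.7423
MRP = 14.24% − 5.55% = 8.69%
E(R) = 5.55% + 0.7423 × 8.69% = 12.00%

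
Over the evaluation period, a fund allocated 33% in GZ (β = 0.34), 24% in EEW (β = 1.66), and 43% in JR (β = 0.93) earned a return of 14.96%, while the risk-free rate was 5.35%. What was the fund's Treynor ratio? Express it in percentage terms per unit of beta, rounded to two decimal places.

10.55%

β_P = 0.33×0.34 + 0.24×1.66 + 0.43×0.93 = 0.9105
Treynor = (R_P − R_f) / β_P = (14.96% − 5.35%) / 0.9105 = 9.61% / 0.9105 = 10.55%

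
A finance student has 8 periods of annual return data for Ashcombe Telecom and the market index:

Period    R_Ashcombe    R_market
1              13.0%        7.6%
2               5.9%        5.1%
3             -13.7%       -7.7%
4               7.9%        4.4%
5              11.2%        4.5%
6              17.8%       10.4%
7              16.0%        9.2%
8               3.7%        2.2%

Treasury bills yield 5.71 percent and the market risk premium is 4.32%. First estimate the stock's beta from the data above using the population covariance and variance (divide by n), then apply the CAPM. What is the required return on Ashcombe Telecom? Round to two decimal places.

Mean R_i = (13.0 + 5.9 − 13.7 + 7.9 + 11.2 + 17.8 + 16.0 + 3.7) / 8 = 7.7250%
Mean R_m = (7.6 + 5.1 − 7.7 + 4.4 + 4.5 + 10.4 + 9.2 + 2.2) / 8 = 4.4625%
Σ(R_i − R̄_i)(R_m − R̄_m) = 384.2175  ⇒  Cov = 384.2175 / 8 = 48.0272
Σ(R_m − R̄_m)² = 220.9988  ⇒  Var(R_m) = 220.9988 / 8 = 27.6249
β = Cov / Var(R_m) = 48.0272 / 27.6249 = 1.7385
E(R) = R_f + β × MRP = 5.71% + 1.7385 × 4.32% = 13.22%

13.22%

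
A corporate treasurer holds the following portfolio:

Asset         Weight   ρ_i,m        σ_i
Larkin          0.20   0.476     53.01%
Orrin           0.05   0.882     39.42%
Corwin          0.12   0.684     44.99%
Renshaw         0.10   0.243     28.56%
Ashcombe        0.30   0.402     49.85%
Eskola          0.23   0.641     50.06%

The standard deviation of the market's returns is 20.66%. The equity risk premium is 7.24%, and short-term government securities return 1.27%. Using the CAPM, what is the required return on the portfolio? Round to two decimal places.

9.88%

β_Larkin = 0.476 × 53.01% / 20.66% = 1.2213
β_Orrin = 0.882 × 39.42% / 20.66% = 1.6829
β_Corwin = 0.684 × 44.99% / 20.66% = 1.4895
β_Renshaw = 0.243 × 28.56% / 20.66% = 0.3359
β_Ashcombe = 0.402 × 49.85% / 20.66% = 0.9700
β_Eskola = 0.641 × 50.06% / 20.66% = 1.5532
β_P = Σ w_i β_i = 0.20×1.2213 + 0.05×1.6829 + 0.12×1.4895 + 0.10×0.3359 + 0.30×0.9700 + 0.23×1.5532 = 1.1890
E(R_P) = R_f + β_P × MRP = 1.27% + 1.1890 × 7.24% = 9.88%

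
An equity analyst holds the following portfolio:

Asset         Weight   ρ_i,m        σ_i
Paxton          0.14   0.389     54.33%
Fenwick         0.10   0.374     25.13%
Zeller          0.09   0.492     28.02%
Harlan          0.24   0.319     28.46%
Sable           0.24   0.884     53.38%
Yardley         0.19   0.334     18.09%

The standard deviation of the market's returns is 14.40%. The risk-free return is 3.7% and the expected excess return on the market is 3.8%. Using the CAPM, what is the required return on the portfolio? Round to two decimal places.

β_Paxton = 0.389 × 54.33% / 14.40% = 1.4677
β_Fenwick = 0.374 × 25.13% / 14.40% = 0.6527
β_Zeller = 0.492 × 28.02% / 14.40% = 0.9574
β_Harlan = 0.319 × 28.46% / 14.40% = 0.6305
β_Sable = 0.884 × 53.38% / 14.40% = 3.2769
β_Yardley = 0.334 × 18.09% / 14.40% = 0.4196
β_P = Σ w_i β_i = 0.14×1.4677 + 0.10×0.6527 + 0.09×0.9574 + 0.24×0.6305 + 0.24×3.2769 + 0.19×0.4196 = 1.3744
E(R_P) = R_f + β_P × MRP = 3.7% + 1.3744 × 3.8% = 8.92%

8.92%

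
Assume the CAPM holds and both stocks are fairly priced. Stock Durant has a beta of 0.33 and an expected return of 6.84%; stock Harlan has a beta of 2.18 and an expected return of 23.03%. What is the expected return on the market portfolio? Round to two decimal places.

12.70%

Both satisfy E(R) = R_f + β·MRP, so the slope of the SML is
MRP = (23.03% − 6.84%) / (2.18 − 0.33) = 16.19% / 1.85 = 8.7514%
R_f = E(R_Durant) − β_Durant·MRP = 6.84% − 0.33 × 8.7514% = 3.9520%
E(R_m) = R_f + MRP = 3.9520% + 8.7514% = 12.70%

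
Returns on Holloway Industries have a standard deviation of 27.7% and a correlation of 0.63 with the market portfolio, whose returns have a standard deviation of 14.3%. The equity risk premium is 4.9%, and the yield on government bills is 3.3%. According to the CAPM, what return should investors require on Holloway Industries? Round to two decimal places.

β = ρ × σ_i / σ_m = 0.63 × 27.7% / 14.3% = 1.2203
E(R) = 3.3% + 1.2203 × 4.9% = 9.28%

9.28%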